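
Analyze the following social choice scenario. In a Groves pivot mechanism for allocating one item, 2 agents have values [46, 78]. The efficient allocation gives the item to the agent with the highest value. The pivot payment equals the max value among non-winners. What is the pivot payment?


Step 1: The efficient winner is agent 1 with value 78
Step 2: Other agents' values: [46]
Step 3: Pivot payment = max(others) = 46
Step 4: The winner pays 46

46


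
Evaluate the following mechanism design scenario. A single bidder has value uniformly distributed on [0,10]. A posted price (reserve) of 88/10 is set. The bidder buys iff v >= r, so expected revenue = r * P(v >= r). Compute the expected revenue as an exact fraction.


Step 1: Posted price r = 44/5, value support [0,10]
Step 2: P(v >= r) = (10 - 44/5)/10 = 3/25
Step 3: Expected revenue = r * P(v >= r) = 44/5 * 3/25
Step 4: Revenue = 132/125

132/125


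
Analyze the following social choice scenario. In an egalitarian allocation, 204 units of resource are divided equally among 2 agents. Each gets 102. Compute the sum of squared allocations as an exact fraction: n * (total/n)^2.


Step 1: Each agent's share = 204/2 = 102
Step 2: Square of each share = (102)^2 = 10404
Step 3: Sum of squares = 2 * 10404 = 20808

20808


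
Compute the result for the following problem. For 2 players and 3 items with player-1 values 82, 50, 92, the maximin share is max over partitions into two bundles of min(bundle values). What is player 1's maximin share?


Step 1: Item values = 82, 50, 92
Step 2: Enumerate all 2-bundle partitions and take the smaller bundle:
  Partition 1: {82} vs {50,92} -> bundles 82, 142; min = 82
  Partition 2: {50} vs {82,92} -> bundles 50, 174; min = 50
  Partition 3: {92} vs {82,50} -> bundles 92, 132; min = 92
Step 3: MMS = max(82, 50, 92) = 92

92


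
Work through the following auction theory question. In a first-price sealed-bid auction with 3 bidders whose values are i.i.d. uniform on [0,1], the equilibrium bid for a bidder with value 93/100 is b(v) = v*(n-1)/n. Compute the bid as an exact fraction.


Step 1: The symmetric BNE bidding function is b(v) = v * (n-1) / n
Step 2: Substitute v = 93/100 and n = 3
Step 3: b = 93/100 * 2/3
Step 4: b = 31/50

31/50


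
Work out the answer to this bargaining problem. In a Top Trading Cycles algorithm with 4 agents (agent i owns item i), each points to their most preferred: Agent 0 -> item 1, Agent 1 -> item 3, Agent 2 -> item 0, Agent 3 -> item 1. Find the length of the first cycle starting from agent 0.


Step 1: Trace the pointer graph from agent 0: 0 -> 1 -> 3 -> 1
Step 2: A cycle is detected when we revisit agent 1
Step 3: The cycle is: 1 -> 3 -> 1
Step 4: Cycle length = 2

2


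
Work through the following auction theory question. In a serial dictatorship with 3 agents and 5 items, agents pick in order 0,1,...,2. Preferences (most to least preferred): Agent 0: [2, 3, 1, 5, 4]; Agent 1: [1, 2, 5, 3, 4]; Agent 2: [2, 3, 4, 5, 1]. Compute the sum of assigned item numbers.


Step 1: Agent 0 picks item 2
Step 2: Agent 1 picks item 1
Step 3: Agent 2 picks item 3
Step 4: Sum = 2 + 1 + 3 = 6

6


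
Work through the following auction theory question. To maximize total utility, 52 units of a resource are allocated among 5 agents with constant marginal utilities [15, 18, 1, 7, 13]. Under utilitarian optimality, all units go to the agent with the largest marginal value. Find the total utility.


Step 1: The marginal utilities are [15, 18, 1, 7, 13]
Step 2: The highest marginal utility is 18
Step 3: All 52 units go to that agent
Step 4: Total utility = 18 * 52 = 936

936


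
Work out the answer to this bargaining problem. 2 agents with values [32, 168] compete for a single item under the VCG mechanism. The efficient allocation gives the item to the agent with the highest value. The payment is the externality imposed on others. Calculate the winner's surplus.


Step 1: The winner is the agent with the highest value: agent 1 with value 168
Step 2: Values of other agents: [32]
Step 3: VCG payment = max of others' values = 32
Step 4: Surplus = 168 - 32 = 136

136


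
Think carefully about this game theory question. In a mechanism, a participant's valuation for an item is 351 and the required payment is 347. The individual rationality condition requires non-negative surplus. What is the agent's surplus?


Step 1: Surplus = value - payment = 351 - 347 = 4
Step 2: IR is satisfied (surplus >= 0)

4


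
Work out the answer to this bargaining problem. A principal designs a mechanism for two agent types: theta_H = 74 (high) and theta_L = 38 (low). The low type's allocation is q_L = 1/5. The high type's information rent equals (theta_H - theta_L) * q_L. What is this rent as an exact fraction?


Step 1: theta_H - theta_L = 74 - 38 = 36
Step 2: Information rent = (theta_H - theta_L) * q_L
Step 3: = 36 * 1/5
Step 4: = 36/5

36/5


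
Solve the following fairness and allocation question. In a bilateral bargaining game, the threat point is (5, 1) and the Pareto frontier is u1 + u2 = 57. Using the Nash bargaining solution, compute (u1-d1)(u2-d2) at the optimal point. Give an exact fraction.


Step 1: The Nash solution splits surplus symmetrically above the disagreement point
Step 2: u1 = (total + d1 - d2)/2 = (57 + 5 - 1)/2 = 61/2
Step 3: u2 = (total - d1 + d2)/2 = (57 - 5 + 1)/2 = 53/2
Step 4: Nash product = (61/2 - 5) * (53/2 - 1)
Step 5: = 51/2 * 51/2 = 2601/4

2601/4


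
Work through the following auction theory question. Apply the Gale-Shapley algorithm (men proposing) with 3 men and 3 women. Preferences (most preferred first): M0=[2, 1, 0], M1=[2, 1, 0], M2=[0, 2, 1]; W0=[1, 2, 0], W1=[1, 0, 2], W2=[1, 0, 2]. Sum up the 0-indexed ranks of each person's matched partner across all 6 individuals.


Step 1: Run Gale-Shapley (men propose, women hold best offer):
  M0 proposes to W2; she accepts
  M1 proposes to W2; she switches from M0
  M2 proposes to W0; she accepts
  M0 proposes to W1; she accepts
Step 2: Final matching: W0-M2, W1-M0, W2-M1
Step 3: 0-indexed ranks (man's rank of his match, then woman's): 0 + 1 + 1 + 1 + 0 + 0
Step 4: Total rank sum = 3

3


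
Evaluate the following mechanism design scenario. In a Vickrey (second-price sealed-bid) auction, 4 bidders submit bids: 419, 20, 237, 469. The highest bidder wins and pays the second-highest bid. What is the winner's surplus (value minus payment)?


Step 1: Sort bids in descending order: 469, 419, 237, 20
Step 2: The winning bid is the highest: 469
Step 3: The payment equals the second-highest bid: 419
Step 4: Surplus = winner's bid - payment = 469 - 419 = 50

50


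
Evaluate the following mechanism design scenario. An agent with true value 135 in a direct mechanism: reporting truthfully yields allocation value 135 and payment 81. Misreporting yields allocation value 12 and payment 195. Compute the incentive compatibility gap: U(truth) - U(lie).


Step 1: U(truth) = value - payment = 135 - 81 = 54
Step 2: U(lie) = allocation - payment = 12 - 195 = -183
Step 3: IC gap = 54 - (-183) = 237

237


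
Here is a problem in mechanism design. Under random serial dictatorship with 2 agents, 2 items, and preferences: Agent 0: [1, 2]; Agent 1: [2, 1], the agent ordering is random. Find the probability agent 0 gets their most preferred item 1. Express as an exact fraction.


Step 1: Agent 0 wants item 1
Step 2: There are 2 possible orderings of agents
Step 3: In 2 orderings, agent 0 gets item 1
Step 4: Probability = 2/2 = 1

1


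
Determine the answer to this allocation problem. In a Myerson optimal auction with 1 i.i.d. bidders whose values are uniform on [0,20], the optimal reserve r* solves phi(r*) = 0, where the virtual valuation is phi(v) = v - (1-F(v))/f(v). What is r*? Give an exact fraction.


Step 1: For U[0,20], F(v) = v/20 and f(v) = 1/20
Step 2: phi(v) = v - (1 - v/20)/(1/20) = v - (20 - v) = 2v - 20
Step 3: Set phi(r*) = 0: 2r* - 20 = 0
Step 4: r* = 20/2 = 10 (the number of bidders n = 1 does not enter)

10


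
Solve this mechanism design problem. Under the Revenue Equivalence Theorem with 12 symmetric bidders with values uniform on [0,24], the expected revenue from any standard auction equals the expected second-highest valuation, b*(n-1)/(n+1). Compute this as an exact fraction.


Step 1: By Revenue Equivalence, expected revenue = b*(n-1)/(n+1)
Step 2: Substituting n = 12, b = 24
Step 3: Revenue = 24*(12-1)/(12+1) = 24*11/13
Step 4: Revenue = 264/13

264/13


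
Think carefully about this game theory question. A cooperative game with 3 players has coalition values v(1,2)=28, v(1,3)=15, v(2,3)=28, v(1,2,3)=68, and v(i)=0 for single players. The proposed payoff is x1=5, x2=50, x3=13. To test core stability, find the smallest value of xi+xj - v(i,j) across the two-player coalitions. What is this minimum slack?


Step 1: Slack for coalition (1,2): x1+x2 - v12 = 55 - 28 = 27
Step 2: Slack for coalition (1,3): x1+x3 - v13 = 18 - 15 = 3
Step 3: Slack for coalition (2,3): x2+x3 - v23 = 63 - 28 = 35
Step 4: Minimum slack = min(27, 3, 35) = 3, attained by (1,3); no pair can gain by deviating, so the allocation is in the core

3


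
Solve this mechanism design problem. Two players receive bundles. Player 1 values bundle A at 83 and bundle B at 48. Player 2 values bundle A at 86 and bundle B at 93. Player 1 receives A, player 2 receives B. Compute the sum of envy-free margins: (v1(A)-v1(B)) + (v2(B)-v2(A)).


Step 1: Player 1's margin = v1(A) - v1(B) = 83 - 48 = 35
Step 2: Player 2's margin = v2(B) - v2(A) = 93 - 86 = 7
Step 3: Total margin = 35 + 7 = 42

42


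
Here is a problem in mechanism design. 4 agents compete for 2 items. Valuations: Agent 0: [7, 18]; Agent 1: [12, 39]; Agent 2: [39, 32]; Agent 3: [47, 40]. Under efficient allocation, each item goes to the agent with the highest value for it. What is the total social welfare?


Step 1: For each item, find the maximum value among all agents.
Step 2: Item 0 -> Agent 3 (value 47)
Step 3: Item 1 -> Agent 3 (value 40)
Step 4: Total welfare = 47 + 40 = 87

87


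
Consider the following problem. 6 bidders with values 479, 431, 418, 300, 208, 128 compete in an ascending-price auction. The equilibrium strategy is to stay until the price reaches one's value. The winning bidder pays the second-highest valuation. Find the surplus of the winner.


Step 1: Identify the highest value: 479
Step 2: Identify the second-highest value: 431
Step 3: The final price = second-highest value = 431
Step 4: Surplus = 479 - 431 = 48

48


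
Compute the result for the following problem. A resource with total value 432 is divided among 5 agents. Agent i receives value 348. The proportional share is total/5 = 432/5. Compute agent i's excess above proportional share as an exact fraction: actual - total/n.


Step 1: Proportional share = 432/5
Step 2: Agent's actual allocation = 348
Step 3: Excess = 348 - 432/5 = 1308/5

1308/5


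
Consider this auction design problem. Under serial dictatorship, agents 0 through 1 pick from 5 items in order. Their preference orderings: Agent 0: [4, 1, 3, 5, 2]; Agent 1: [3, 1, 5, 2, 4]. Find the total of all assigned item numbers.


Step 1: Agent 0 picks item 4
Step 2: Agent 1 picks item 3
Step 3: Sum = 4 + 3 = 7

7


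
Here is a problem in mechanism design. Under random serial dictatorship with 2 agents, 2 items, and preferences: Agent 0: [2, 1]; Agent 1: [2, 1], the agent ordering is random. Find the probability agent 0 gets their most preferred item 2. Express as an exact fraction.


Step 1: Agent 0 wants item 2
Step 2: There are 2 possible orderings of agents
Step 3: In 1 orderings, agent 0 gets item 2
Step 4: Probability = 1/2

1/2


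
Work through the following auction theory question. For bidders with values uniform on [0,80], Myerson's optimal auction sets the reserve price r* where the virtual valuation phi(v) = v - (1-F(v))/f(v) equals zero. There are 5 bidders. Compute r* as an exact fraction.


Step 1: For U[0,80], F(v) = v/80 and f(v) = 1/80
Step 2: phi(v) = v - (1 - v/80)/(1/80) = v - (80 - v) = 2v - 80
Step 3: Set phi(r*) = 0: 2r* - 80 = 0
Step 4: r* = 80/2 = 40 (the number of bidders n = 5 does not enter)

40


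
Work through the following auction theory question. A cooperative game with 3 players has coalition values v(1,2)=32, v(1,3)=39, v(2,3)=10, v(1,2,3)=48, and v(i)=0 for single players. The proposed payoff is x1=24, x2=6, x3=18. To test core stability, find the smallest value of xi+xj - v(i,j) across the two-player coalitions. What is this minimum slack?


Step 1: Slack for coalition (1,2): x1+x2 - v12 = 30 - 32 = -2
Step 2: Slack for coalition (1,3): x1+x3 - v13 = 42 - 39 = 3
Step 3: Slack for coalition (2,3): x2+x3 - v23 = 24 - 10 = 14
Step 4: Minimum slack = min(-2, 3, 14) = -2, attained by (1,2); coalition (1,2) can block (slack < 0), so the allocation is not in the core

-2


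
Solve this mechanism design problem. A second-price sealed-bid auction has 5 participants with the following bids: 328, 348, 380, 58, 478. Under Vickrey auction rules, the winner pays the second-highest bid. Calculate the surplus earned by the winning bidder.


Step 1: Sort bids in descending order: 478, 380, 348, 328, 58
Step 2: The winning bid is the highest: 478
Step 3: The payment equals the second-highest bid: 380
Step 4: Surplus = winner's bid - payment = 478 - 380 = 98

98


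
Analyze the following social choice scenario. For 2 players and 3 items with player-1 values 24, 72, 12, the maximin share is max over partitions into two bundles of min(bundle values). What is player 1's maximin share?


Step 1: Item values = 24, 72, 12
Step 2: Enumerate all 2-bundle partitions and take the smaller bundle:
  Partition 1: {24} vs {72,12} -> bundles 24, 84; min = 24
  Partition 2: {72} vs {24,12} -> bundles 72, 36; min = 36
  Partition 3: {12} vs {24,72} -> bundles 12, 96; min = 12
Step 3: MMS = max(24, 36, 12) = 36

36


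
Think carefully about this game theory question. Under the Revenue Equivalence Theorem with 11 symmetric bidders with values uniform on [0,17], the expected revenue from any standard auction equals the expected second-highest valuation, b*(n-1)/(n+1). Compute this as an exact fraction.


Step 1: By Revenue Equivalence, expected revenue = b*(n-1)/(n+1)
Step 2: Substituting n = 11, b = 17
Step 3: Revenue = 17*(11-1)/(11+1) = 17*10/12
Step 4: Revenue = 170/12 = 85/6

85/6


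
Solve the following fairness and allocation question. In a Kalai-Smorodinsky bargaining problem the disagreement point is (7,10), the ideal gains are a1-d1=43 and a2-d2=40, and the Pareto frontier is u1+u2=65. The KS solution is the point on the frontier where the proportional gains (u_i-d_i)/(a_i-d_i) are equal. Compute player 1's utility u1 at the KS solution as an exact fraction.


Step 1: At the KS point, (u1-d1)/r1 = (u2-d2)/r2 = t and u1+u2 = 65
Step 2: u1 = d1 + r1*t and u2 = d2 + r2*t, so (d1 + r1*t) + (d2 + r2*t) = 65
Step 3: t = (65 - 7 - 10)/(43 + 40) = 48/83
Step 4: u1 = d1 + r1*t = 7 + 43 * 48/83 = 2645/83
Step 5: (Check: u2 = d2 + r2*t = 2750/83; u1+u2 = 2645/83 + 2750/83 = 65, on the frontier.)

2645/83


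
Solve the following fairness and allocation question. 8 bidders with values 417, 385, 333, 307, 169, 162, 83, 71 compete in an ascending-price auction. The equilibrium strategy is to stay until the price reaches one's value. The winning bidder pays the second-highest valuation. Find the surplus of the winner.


Step 1: Identify the highest value: 417
Step 2: Identify the second-highest value: 385
Step 3: The final price = second-highest value = 385
Step 4: Surplus = 417 - 385 = 32

32


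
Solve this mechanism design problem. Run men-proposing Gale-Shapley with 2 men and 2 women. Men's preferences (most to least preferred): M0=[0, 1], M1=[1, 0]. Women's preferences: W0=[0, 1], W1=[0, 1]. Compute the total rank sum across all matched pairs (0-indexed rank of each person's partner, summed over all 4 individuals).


Step 1: Run Gale-Shapley (men propose, women hold best offer):
  M0 proposes to W0; she accepts
  M1 proposes to W1; she accepts
Step 2: Final matching: W0-M0, W1-M1
Step 3: 0-indexed ranks (man's rank of his match, then woman's): 0 + 0 + 0 + 1
Step 4: Total rank sum = 1

1


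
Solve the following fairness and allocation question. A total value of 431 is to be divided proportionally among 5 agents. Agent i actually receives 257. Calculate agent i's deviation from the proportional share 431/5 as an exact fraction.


Step 1: Proportional share = 431/5
Step 2: Agent's actual allocation = 257
Step 3: Excess = 257 - 431/5 = 854/5

854/5


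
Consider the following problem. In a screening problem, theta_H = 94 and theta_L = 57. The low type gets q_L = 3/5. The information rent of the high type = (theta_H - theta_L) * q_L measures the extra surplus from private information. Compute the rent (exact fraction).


Step 1: theta_H - theta_L = 94 - 57 = 37
Step 2: Information rent = (theta_H - theta_L) * q_L
Step 3: = 37 * 3/5
Step 4: = 111/5

111/5


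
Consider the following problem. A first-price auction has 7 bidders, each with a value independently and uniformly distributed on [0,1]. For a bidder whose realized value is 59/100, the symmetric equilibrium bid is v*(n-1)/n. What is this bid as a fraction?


Step 1: The symmetric BNE bidding function is b(v) = v * (n-1) / n
Step 2: Substitute v = 59/100 and n = 7
Step 3: b = 59/100 * 6/7
Step 4: b = 177/350

177/350


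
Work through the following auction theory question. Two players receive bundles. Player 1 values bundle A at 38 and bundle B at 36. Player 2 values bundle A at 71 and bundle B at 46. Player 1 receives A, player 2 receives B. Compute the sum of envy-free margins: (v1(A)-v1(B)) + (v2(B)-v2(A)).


Step 1: Player 1's margin = v1(A) - v1(B) = 38 - 36 = 2
Step 2: Player 2's margin = v2(B) - v2(A) = 46 - 71 = -25
Step 3: Total margin = 2 + -25 = -23

-23


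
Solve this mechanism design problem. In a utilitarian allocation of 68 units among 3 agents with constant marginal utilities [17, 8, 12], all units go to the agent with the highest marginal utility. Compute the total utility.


Step 1: The marginal utilities are [17, 8, 12]
Step 2: The highest marginal utility is 17
Step 3: All 68 units go to that agent
Step 4: Total utility = 17 * 68 = 1156

1156


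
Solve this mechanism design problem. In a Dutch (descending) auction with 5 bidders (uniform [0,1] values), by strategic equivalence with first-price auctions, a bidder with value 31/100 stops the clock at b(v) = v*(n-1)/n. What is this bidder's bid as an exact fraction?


Step 1: Dutch auctions are strategically equivalent to first-price auctions
Step 2: The equilibrium bid is b(v) = v*(n-1)/n
Step 3: b = 31/100 * 4/5
Step 4: b = 31/125

31/125


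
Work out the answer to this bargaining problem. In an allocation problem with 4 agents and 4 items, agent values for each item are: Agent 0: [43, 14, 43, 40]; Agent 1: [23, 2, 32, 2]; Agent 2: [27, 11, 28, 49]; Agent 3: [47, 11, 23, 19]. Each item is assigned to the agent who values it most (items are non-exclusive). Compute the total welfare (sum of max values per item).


Step 1: For each item, find the maximum value among all agents.
Step 2: Item 0 -> Agent 3 (value 47)
Step 3: Item 1 -> Agent 0 (value 14)
Step 4: Item 2 -> Agent 0 (value 43)
Step 5: Item 3 -> Agent 2 (value 49)
Step 6: Total welfare = 47 + 14 + 43 + 49 = 153

153


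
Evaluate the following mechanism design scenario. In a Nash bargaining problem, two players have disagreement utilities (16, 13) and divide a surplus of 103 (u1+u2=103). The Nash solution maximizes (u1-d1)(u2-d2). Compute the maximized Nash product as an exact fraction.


Step 1: The Nash solution splits surplus symmetrically above the disagreement point
Step 2: u1 = (total + d1 - d2)/2 = (103 + 16 - 13)/2 = 53
Step 3: u2 = (total - d1 + d2)/2 = (103 - 16 + 13)/2 = 50
Step 4: Nash product = (53 - 16) * (50 - 13)
Step 5: = 37 * 37 = 1369

1369


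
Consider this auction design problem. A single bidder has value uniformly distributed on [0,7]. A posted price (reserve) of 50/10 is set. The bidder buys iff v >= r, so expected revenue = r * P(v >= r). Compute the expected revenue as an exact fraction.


Step 1: Posted price r = 5, value support [0,7]
Step 2: P(v >= r) = (7 - 5)/7 = 2/7
Step 3: Expected revenue = r * P(v >= r) = 5 * 2/7
Step 4: Revenue = 10/7

10/7


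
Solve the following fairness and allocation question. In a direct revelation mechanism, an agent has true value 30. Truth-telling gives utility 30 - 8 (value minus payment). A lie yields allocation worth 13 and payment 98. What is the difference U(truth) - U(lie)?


Step 1: U(truth) = value - payment = 30 - 8 = 22
Step 2: U(lie) = allocation - payment = 13 - 98 = -85
Step 3: IC gap = 22 - (-85) = 107

107


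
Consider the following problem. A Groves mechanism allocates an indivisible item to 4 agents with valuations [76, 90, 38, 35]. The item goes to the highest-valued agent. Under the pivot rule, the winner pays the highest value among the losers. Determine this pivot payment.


Step 1: The efficient winner is agent 1 with value 90
Step 2: Other agents' values: [76, 38, 35]
Step 3: Pivot payment = max(others) = 76
Step 4: The winner pays 76

76


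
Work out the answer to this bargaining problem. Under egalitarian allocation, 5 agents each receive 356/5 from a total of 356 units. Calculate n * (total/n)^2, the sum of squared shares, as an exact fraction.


Step 1: Each agent's share = 356/5
Step 2: Square of each share = (356/5)^2 = 126736/25
Step 3: Sum of squares = 5 * 126736/25 = 126736/5

126736/5


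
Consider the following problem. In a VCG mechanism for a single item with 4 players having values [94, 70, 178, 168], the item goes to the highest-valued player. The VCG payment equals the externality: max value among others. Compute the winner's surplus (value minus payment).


Step 1: The winner is the agent with the highest value: agent 2 with value 178
Step 2: Values of other agents: [94, 70, 168]
Step 3: VCG payment = max of others' values = 168
Step 4: Surplus = 178 - 168 = 10

10


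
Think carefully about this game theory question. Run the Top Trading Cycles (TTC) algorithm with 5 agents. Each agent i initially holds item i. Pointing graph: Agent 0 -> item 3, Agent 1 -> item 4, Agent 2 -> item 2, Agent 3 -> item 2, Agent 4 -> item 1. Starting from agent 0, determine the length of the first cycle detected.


Step 1: Trace the pointer graph from agent 0: 0 -> 3 -> 2 -> 2
Step 2: A cycle is detected when we revisit agent 2
Step 3: The cycle is: 2 -> 2
Step 4: Cycle length = 1

1


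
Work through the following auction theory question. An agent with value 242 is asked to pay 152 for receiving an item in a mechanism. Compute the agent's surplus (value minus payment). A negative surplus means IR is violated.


Step 1: Surplus = value - payment = 242 - 152 = 90
Step 2: IR is satisfied (surplus >= 0)

90


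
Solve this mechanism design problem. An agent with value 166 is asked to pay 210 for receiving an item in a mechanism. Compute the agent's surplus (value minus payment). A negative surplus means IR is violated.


Step 1: Surplus = value - payment = 166 - 210 = -44
Step 2: IR is violated (surplus < 0)

-44


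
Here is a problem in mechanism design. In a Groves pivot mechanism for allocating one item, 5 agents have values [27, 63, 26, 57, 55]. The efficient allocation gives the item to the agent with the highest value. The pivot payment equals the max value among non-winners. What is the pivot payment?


Step 1: The efficient winner is agent 1 with value 63
Step 2: Other agents' values: [27, 26, 57, 55]
Step 3: Pivot payment = max(others) = 57
Step 4: The winner pays 57

57


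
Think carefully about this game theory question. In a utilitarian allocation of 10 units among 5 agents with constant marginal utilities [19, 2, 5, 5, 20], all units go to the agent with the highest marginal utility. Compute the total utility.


Step 1: The marginal utilities are [19, 2, 5, 5, 20]
Step 2: The highest marginal utility is 20
Step 3: All 10 units go to that agent
Step 4: Total utility = 20 * 10 = 200

200


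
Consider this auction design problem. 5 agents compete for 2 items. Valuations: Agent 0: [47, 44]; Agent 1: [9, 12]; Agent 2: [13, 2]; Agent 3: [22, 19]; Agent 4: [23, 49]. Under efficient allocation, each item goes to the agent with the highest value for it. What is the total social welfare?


Step 1: For each item, find the maximum value among all agents.
Step 2: Item 0 -> Agent 0 (value 47)
Step 3: Item 1 -> Agent 4 (value 49)
Step 4: Total welfare = 47 + 49 = 96

96


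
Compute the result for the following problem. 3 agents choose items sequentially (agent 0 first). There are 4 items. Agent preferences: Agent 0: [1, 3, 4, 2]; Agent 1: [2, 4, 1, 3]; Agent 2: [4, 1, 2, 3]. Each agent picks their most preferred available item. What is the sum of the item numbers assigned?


Step 1: Agent 0 picks item 1
Step 2: Agent 1 picks item 2
Step 3: Agent 2 picks item 4
Step 4: Sum = 1 + 2 + 4 = 7

7


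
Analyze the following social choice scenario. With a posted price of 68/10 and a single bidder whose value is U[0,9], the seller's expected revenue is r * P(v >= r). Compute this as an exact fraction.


Step 1: Posted price r = 34/5, value support [0,9]
Step 2: P(v >= r) = (9 - 34/5)/9 = 11/45
Step 3: Expected revenue = r * P(v >= r) = 34/5 * 11/45
Step 4: Revenue = 374/225

374/225


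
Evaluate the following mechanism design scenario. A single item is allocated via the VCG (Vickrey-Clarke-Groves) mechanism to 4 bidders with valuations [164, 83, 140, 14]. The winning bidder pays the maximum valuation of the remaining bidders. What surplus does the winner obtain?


Step 1: The winner is the agent with the highest value: agent 0 with value 164
Step 2: Values of other agents: [83, 140, 14]
Step 3: VCG payment = max of others' values = 140
Step 4: Surplus = 164 - 140 = 24

24


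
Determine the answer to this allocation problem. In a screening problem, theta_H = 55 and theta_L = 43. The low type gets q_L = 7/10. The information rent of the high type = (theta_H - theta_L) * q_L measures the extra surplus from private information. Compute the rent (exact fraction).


Step 1: theta_H - theta_L = 55 - 43 = 12
Step 2: Information rent = (theta_H - theta_L) * q_L
Step 3: = 12 * 7/10
Step 4: = 42/5

42/5


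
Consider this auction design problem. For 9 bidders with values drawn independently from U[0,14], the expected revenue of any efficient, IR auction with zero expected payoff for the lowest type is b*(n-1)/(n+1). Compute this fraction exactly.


Step 1: By Revenue Equivalence, expected revenue = b*(n-1)/(n+1)
Step 2: Substituting n = 9, b = 14
Step 3: Revenue = 14*(9-1)/(9+1) = 14*8/10
Step 4: Revenue = 112/10 = 56/5

56/5


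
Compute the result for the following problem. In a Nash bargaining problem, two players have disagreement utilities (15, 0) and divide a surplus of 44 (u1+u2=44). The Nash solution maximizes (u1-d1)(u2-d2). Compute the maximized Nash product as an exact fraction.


Step 1: The Nash solution splits surplus symmetrically above the disagreement point
Step 2: u1 = (total + d1 - d2)/2 = (44 + 15 - 0)/2 = 59/2
Step 3: u2 = (total - d1 + d2)/2 = (44 - 15 + 0)/2 = 29/2
Step 4: Nash product = (59/2 - 15) * (29/2 - 0)
Step 5: = 29/2 * 29/2 = 841/4

841/4


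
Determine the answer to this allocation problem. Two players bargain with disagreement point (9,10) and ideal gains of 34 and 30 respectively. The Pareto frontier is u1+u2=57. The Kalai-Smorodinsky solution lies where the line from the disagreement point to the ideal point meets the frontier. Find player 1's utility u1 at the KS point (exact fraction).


Step 1: At the KS point, (u1-d1)/r1 = (u2-d2)/r2 = t and u1+u2 = 57
Step 2: u1 = d1 + r1*t and u2 = d2 + r2*t, so (d1 + r1*t) + (d2 + r2*t) = 57
Step 3: t = (57 - 9 - 10)/(34 + 30) = 38/64 = 19/32
Step 4: u1 = d1 + r1*t = 9 + 34 * 19/32 = 467/16
Step 5: (Check: u2 = d2 + r2*t = 445/16; u1+u2 = 467/16 + 445/16 = 57, on the frontier.)

467/16


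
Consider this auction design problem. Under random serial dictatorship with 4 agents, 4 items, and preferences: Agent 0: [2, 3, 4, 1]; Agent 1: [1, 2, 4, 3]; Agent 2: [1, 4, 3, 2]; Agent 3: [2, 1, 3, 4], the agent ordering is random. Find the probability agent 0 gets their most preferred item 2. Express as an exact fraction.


Step 1: Agent 0 wants item 2
Step 2: There are 24 possible orderings of agents
Step 3: In 11 orderings, agent 0 gets item 2
Step 4: Probability = 11/24

11/24


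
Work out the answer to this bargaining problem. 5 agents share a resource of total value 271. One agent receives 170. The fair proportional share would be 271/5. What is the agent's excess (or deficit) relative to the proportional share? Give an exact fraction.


Step 1: Proportional share = 271/5
Step 2: Agent's actual allocation = 170
Step 3: Excess = 170 - 271/5 = 579/5

579/5


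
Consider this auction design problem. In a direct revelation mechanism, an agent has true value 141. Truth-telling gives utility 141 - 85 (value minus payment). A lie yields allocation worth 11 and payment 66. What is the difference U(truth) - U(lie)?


Step 1: U(truth) = value - payment = 141 - 85 = 56
Step 2: U(lie) = allocation - payment = 11 - 66 = -55
Step 3: IC gap = 56 - (-55) = 111

111


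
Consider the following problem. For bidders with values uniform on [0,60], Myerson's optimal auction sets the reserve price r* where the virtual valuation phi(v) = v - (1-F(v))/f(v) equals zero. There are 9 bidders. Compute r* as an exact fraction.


Step 1: For U[0,60], F(v) = v/60 and f(v) = 1/60
Step 2: phi(v) = v - (1 - v/60)/(1/60) = v - (60 - v) = 2v - 60
Step 3: Set phi(r*) = 0: 2r* - 60 = 0
Step 4: r* = 60/2 = 30 (the number of bidders n = 9 does not enter)

30


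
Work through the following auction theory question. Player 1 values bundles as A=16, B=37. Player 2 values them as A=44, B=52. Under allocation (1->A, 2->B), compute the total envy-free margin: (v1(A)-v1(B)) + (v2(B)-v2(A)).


Step 1: Player 1's margin = v1(A) - v1(B) = 16 - 37 = -21
Step 2: Player 2's margin = v2(B) - v2(A) = 52 - 44 = 8
Step 3: Total margin = -21 + 8 = -13

-13


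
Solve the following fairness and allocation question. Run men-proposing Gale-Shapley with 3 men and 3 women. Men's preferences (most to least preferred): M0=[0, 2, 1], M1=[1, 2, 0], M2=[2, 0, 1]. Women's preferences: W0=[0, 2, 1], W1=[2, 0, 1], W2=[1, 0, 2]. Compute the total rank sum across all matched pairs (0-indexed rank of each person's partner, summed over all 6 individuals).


Step 1: Run Gale-Shapley (men propose, women hold best offer):
  M0 proposes to W0; she accepts
  M1 proposes to W1; she accepts
  M2 proposes to W2; she accepts
Step 2: Final matching: W0-M0, W1-M1, W2-M2
Step 3: 0-indexed ranks (man's rank of his match, then woman's): 0 + 0 + 0 + 2 + 0 + 2
Step 4: Total rank sum = 4

4


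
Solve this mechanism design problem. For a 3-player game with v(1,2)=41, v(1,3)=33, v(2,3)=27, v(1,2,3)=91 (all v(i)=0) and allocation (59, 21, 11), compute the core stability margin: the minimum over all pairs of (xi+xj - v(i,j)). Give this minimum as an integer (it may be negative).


Step 1: Slack for coalition (1,2): x1+x2 - v12 = 80 - 41 = 39
Step 2: Slack for coalition (1,3): x1+x3 - v13 = 70 - 33 = 37
Step 3: Slack for coalition (2,3): x2+x3 - v23 = 32 - 27 = 5
Step 4: Minimum slack = min(39, 37, 5) = 5, attained by (2,3); no pair can gain by deviating, so the allocation is in the core

5


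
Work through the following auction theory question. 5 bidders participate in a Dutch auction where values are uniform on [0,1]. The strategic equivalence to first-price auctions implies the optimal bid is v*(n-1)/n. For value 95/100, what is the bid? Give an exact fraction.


Step 1: Dutch auctions are strategically equivalent to first-price auctions
Step 2: The equilibrium bid is b(v) = v*(n-1)/n
Step 3: b = 19/20 * 4/5
Step 4: b = 19/25

19/25


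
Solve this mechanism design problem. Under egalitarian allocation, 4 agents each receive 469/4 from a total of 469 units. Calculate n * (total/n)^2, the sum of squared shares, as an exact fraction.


Step 1: Each agent's share = 469/4
Step 2: Square of each share = (469/4)^2 = 219961/16
Step 3: Sum of squares = 4 * 219961/16 = 219961/4

219961/4


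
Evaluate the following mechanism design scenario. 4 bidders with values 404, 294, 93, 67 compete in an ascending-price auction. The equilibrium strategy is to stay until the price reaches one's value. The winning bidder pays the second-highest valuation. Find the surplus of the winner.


Step 1: Identify the highest value: 404
Step 2: Identify the second-highest value: 294
Step 3: The final price = second-highest value = 294
Step 4: Surplus = 404 - 294 = 110

110


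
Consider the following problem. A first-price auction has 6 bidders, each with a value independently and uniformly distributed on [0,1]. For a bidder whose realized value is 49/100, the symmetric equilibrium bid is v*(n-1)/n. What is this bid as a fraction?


Step 1: The symmetric BNE bidding function is b(v) = v * (n-1) / n
Step 2: Substitute v = 49/100 and n = 6
Step 3: b = 49/100 * 5/6
Step 4: b = 49/120

49/120


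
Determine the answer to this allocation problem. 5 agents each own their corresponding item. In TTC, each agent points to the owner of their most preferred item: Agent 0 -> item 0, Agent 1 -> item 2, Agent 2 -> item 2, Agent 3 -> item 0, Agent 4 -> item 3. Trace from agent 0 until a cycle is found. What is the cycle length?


Step 1: Trace the pointer graph from agent 0: 0 -> 0
Step 2: A cycle is detected when we revisit agent 0
Step 3: The cycle is: 0 -> 0
Step 4: Cycle length = 1

1


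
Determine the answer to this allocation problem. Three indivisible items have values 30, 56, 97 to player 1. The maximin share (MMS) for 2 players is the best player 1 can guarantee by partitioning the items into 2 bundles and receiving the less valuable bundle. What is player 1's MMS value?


Step 1: Item values = 30, 56, 97
Step 2: Enumerate all 2-bundle partitions and take the smaller bundle:
  Partition 1: {30} vs {56,97} -> bundles 30, 153; min = 30
  Partition 2: {56} vs {30,97} -> bundles 56, 127; min = 56
  Partition 3: {97} vs {30,56} -> bundles 97, 86; min = 86
Step 3: MMS = max(30, 56, 86) = 86

86


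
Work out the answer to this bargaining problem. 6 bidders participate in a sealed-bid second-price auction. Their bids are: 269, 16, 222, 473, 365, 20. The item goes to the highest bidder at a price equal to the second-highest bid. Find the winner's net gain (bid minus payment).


Step 1: Sort bids in descending order: 473, 365, 269, 222, 20, 16
Step 2: The winning bid is the highest: 473
Step 3: The payment equals the second-highest bid: 365
Step 4: Surplus = winner's bid - payment = 473 - 365 = 108

108


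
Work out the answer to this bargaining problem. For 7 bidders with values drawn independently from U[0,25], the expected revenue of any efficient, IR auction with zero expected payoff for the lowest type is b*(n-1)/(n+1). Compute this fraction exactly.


Step 1: By Revenue Equivalence, expected revenue = b*(n-1)/(n+1)
Step 2: Substituting n = 7, b = 25
Step 3: Revenue = 25*(7-1)/(7+1) = 25*6/8
Step 4: Revenue = 150/8 = 75/4

75/4


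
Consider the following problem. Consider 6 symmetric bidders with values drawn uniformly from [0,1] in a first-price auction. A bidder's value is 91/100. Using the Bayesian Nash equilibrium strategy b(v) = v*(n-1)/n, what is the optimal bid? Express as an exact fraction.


Step 1: The symmetric BNE bidding function is b(v) = v * (n-1) / n
Step 2: Substitute v = 91/100 and n = 6
Step 3: b = 91/100 * 5/6
Step 4: b = 91/120

91/120


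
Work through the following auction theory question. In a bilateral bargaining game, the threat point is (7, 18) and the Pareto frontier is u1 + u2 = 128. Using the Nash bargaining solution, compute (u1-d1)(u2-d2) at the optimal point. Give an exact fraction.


Step 1: The Nash solution splits surplus symmetrically above the disagreement point
Step 2: u1 = (total + d1 - d2)/2 = (128 + 7 - 18)/2 = 117/2
Step 3: u2 = (total - d1 + d2)/2 = (128 - 7 + 18)/2 = 139/2
Step 4: Nash product = (117/2 - 7) * (139/2 - 18)
Step 5: = 103/2 * 103/2 = 10609/4

10609/4


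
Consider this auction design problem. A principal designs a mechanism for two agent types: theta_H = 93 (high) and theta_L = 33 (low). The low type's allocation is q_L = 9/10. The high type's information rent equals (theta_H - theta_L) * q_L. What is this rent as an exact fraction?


Step 1: theta_H - theta_L = 93 - 33 = 60
Step 2: Information rent = (theta_H - theta_L) * q_L
Step 3: = 60 * 9/10
Step 4: = 54

54


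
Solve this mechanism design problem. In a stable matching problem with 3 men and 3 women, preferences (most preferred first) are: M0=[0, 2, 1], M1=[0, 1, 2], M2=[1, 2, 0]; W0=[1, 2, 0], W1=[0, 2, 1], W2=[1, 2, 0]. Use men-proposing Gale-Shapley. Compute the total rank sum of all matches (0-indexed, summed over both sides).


Step 1: Run Gale-Shapley (men propose, women hold best offer):
  M0 proposes to W0; she accepts
  M1 proposes to W0; she switches from M0
  M2 proposes to W1; she accepts
  M0 proposes to W2; she accepts
Step 2: Final matching: W0-M1, W1-M2, W2-M0
Step 3: 0-indexed ranks (man's rank of his match, then woman's): 0 + 0 + 0 + 1 + 1 + 2
Step 4: Total rank sum = 4

4


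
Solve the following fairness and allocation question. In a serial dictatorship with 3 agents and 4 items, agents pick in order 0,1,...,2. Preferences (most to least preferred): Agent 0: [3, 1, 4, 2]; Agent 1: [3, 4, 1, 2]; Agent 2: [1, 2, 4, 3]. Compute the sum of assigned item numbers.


Step 1: Agent 0 picks item 3
Step 2: Agent 1 picks item 4
Step 3: Agent 2 picks item 1
Step 4: Sum = 3 + 4 + 1 = 8

8


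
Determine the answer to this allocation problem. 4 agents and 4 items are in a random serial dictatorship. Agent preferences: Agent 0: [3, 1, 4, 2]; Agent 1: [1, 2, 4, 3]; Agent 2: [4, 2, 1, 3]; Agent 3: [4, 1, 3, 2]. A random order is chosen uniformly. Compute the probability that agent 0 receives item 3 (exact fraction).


Step 1: Agent 0 wants item 3
Step 2: There are 24 possible orderings of agents
Step 3: In 22 orderings, agent 0 gets item 3
Step 4: Probability = 22/24 = 11/12

11/12


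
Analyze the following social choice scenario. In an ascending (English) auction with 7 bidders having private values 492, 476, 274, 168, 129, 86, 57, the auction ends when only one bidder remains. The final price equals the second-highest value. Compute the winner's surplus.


Step 1: Identify the highest value: 492
Step 2: Identify the second-highest value: 476
Step 3: The final price = second-highest value = 476
Step 4: Surplus = 492 - 476 = 16

16


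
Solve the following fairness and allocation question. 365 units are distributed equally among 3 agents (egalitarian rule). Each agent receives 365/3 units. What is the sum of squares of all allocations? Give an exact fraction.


Step 1: Each agent's share = 365/3
Step 2: Square of each share = (365/3)^2 = 133225/9
Step 3: Sum of squares = 3 * 133225/9 = 133225/3

133225/3


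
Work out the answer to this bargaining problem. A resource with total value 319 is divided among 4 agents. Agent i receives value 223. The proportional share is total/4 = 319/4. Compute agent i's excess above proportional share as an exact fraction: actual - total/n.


Step 1: Proportional share = 319/4
Step 2: Agent's actual allocation = 223
Step 3: Excess = 223 - 319/4 = 573/4

573/4


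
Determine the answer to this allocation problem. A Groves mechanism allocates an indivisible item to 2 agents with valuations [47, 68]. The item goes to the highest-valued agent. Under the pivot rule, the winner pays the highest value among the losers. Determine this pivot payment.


Step 1: The efficient winner is agent 1 with value 68
Step 2: Other agents' values: [47]
Step 3: Pivot payment = max(others) = 47
Step 4: The winner pays 47

47
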